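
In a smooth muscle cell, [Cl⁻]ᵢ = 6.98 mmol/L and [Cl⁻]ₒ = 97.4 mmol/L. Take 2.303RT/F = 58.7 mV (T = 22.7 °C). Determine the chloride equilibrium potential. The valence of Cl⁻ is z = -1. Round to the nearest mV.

-67 mV

E = (58.7/z) · log₁₀([Cl⁻]_out/[Cl⁻]_in) with z = -1.
For an anion, dividing by z = -1 reverses the sign.
= (58.7/-1) · log₁₀(97.4/6.98) = -58.70 · log₁₀(13.95)
= -58.70 · (1.1447) = -67.19 mV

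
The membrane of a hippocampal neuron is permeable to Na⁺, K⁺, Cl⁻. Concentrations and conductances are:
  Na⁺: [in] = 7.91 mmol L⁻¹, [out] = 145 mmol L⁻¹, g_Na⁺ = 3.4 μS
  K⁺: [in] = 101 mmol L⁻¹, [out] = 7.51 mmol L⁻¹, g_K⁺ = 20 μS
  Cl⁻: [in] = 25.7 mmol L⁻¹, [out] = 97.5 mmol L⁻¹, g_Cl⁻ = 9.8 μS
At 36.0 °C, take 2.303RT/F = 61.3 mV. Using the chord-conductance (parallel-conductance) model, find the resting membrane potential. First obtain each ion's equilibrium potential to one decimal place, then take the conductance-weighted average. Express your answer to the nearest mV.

-44 mV

E_Na⁺ = (61.3/1)·log₁₀(145/7.91) = 77.4 mV
E_K⁺ = (61.3/1)·log₁₀(7.51/101) = -69.2 mV
E_Cl⁻ = (61.3/-1)·log₁₀(97.5/25.7) = -35.5 mV
Vm = (Σ gᵢEᵢ)/(Σ gᵢ) = (3.4·77.4 + 20·-69.2 + 9.8·-35.5) / (3.4 + 20 + 9.8)
= -1468.74 / 33.2 = -44.24 mV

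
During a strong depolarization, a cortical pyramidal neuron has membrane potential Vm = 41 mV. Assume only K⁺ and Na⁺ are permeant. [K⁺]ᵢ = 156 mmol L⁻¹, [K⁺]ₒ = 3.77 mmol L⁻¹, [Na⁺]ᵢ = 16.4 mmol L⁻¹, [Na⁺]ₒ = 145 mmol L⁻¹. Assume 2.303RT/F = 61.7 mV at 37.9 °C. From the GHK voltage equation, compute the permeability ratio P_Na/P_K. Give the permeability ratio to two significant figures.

10

Let α = P_Na/P_K. GHK: Vm = 61.7·log₁₀[(Kₒ + α·Naₒ)/(Kᵢ + α·Naᵢ)].
10^(Vm/61.7) = 10^(41.0/61.7) = 4.6186
So 4.6186·(Kᵢ + α·Naᵢ) = Kₒ + α·Naₒ → α = (4.6186·156.0 − 3.77) / (145.0 − 4.6186·16.4)
α = (720.5 − 3.77) / (145.0 − 75.74) = 716.7/69.26 = 10.35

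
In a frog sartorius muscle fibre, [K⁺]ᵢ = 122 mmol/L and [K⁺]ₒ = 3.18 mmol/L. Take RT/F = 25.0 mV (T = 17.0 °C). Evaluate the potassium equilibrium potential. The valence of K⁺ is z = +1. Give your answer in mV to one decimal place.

E = (25.0/z) · ln([K⁺]_out/[K⁺]_in) with z = +1.
= (25.0/1) · ln(3.18/122) = 25.00 · ln(0.02607)
= 25.00 · (-3.6471) = -91.18 mV

-91.2 mV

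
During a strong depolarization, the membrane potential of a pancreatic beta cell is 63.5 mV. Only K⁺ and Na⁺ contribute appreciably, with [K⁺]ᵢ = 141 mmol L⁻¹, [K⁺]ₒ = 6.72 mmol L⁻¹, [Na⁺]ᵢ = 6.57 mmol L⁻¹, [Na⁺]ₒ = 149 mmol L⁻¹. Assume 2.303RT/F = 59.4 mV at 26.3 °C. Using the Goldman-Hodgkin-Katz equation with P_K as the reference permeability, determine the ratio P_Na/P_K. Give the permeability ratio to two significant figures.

Let α = P_Na/P_K. GHK: Vm = 59.4·log₁₀[(Kₒ + α·Naₒ)/(Kᵢ + α·Naᵢ)].
10^(Vm/59.4) = 10^(63.5/59.4) = 11.723
So 11.723·(Kᵢ + α·Naᵢ) = Kₒ + α·Naₒ → α = (11.723·141.0 − 6.72) / (149.0 − 11.723·6.57)
α = (1653 − 6.72) / (149.0 − 77.02) = 1646/71.98 = 22.87

23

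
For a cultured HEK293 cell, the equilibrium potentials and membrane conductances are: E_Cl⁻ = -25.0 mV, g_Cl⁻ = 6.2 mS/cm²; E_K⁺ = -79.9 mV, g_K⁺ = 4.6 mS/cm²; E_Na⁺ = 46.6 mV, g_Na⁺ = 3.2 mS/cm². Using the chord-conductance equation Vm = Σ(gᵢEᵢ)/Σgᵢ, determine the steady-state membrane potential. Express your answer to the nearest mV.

-27 mV

Σ gᵢEᵢ = 6.2·(-25.0) + 4.6·(-79.9) + 3.2·(46.6) = -373.42
Σ gᵢ = 6.2 + 4.6 + 3.2 = 14
Vm = -373.42 / 14 = -26.67 mV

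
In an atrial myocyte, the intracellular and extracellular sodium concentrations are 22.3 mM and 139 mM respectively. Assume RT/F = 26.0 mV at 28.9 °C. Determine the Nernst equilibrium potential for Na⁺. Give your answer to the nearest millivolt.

E = (26.0/z) · ln([Na⁺]_out/[Na⁺]_in) with z = +1.
= (26.0/1) · ln(139/22.3) = 26.00 · ln(6.233)
= 26.00 · (1.8299) = 47.58 mV

48 mV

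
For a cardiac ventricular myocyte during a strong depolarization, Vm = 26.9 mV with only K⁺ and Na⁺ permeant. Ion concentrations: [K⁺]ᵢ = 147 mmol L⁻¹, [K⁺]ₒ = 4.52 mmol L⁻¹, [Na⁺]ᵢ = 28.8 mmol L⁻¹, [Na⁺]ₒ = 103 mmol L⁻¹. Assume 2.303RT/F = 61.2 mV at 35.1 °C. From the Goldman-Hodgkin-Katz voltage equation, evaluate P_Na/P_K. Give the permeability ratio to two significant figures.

Let α = P_Na/P_K. GHK: Vm = 61.2·log₁₀[(Kₒ + α·Naₒ)/(Kᵢ + α·Naᵢ)].
10^(Vm/61.2) = 10^(26.9/61.2) = 2.7513
So 2.7513·(Kᵢ + α·Naᵢ) = Kₒ + α·Naₒ → α = (2.7513·147.0 − 4.52) / (103.0 − 2.7513·28.8)
α = (404.4 − 4.52) / (103.0 − 79.24) = 399.9/23.76 = 16.83

17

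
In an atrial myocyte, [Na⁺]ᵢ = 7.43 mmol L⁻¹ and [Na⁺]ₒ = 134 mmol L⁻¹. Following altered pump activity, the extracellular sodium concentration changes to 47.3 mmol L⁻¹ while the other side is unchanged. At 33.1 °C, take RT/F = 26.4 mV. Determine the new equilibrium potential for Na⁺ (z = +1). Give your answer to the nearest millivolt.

49 mV

After the shift: [Na⁺]_out = 47.3, [Na⁺]_in = 7.43 mmol L⁻¹.
E_new = (26.4/1)·ln(47.3/7.43) = 26.40 · (1.8510) = 48.87 mV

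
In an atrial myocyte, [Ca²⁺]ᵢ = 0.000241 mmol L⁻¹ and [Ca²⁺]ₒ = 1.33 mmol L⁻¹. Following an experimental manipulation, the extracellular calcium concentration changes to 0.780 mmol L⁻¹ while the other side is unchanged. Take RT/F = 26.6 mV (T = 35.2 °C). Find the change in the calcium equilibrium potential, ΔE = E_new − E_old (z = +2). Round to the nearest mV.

E_old = (26.6/2)·ln(1.33/0.000241) = 114.59 mV
E_new = (26.6/2)·ln(0.780/0.000241) = 107.49 mV
ΔE = 107.49 − (114.59) = -7.10 mV

-7 mV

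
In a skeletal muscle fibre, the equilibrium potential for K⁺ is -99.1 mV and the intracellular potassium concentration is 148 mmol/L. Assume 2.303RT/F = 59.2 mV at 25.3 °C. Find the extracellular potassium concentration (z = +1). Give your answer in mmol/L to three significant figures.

3.14 mmol/L

Nernst: E = (59.2/1) · log₁₀([out]/[in]), so log₁₀([out]/[in]) = -99.1 × 1 / 59.2 = -1.6740.
[out]/[in] = 10^(-1.6740) = 0.02118.
[out] = 0.02118 × 148 = 3.135 mmol/L.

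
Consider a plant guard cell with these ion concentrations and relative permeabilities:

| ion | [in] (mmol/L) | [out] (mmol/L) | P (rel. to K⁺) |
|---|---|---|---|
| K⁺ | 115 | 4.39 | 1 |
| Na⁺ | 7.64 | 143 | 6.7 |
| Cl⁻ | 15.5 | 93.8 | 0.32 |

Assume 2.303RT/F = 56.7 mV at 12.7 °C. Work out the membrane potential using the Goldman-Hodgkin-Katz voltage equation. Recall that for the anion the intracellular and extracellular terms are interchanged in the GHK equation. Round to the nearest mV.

39 mV

Vm = 56.7 · log₁₀[(Σ P·[cation]ₒ + Σ P·[anion]ᵢ) / (Σ P·[cation]ᵢ + Σ P·[anion]ₒ)]
Numerator = 1×4.39 + 6.7×143 + 0.32×15.5 = 967.5
Denominator = 1×115 + 6.7×7.64 + 0.32×93.8 = 196.2
Vm = 56.7 · log₁₀(4.9308) = 56.7 × (0.6929) = 39.29 mV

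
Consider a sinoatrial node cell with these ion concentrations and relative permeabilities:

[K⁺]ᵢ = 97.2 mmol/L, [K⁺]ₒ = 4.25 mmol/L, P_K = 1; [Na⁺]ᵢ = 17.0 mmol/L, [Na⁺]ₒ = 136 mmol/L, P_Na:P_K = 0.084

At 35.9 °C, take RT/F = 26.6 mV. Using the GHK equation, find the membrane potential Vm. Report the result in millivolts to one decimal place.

-48.9 mV

Vm = 26.6 · ln[(Σ P·[cation]ₒ + Σ P·[anion]ᵢ) / (Σ P·[cation]ᵢ + Σ P·[anion]ₒ)]
Numerator = 1×4.25 + 0.084×136 = 15.67
Denominator = 1×97.2 + 0.084×17.0 = 98.63
Vm = 26.6 · ln(0.15892) = 26.6 × (-1.8394) = -48.93 mV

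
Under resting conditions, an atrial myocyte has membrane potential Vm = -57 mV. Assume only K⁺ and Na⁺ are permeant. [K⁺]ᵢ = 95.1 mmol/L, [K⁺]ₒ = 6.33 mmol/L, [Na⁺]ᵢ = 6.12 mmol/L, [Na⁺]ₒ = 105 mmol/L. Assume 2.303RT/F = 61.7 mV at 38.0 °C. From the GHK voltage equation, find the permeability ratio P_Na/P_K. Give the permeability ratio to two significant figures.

Let α = P_Na/P_K. GHK: Vm = 61.7·log₁₀[(Kₒ + α·Naₒ)/(Kᵢ + α·Naᵢ)].
10^(Vm/61.7) = 10^(-57.0/61.7) = 0.11917
So 0.11917·(Kᵢ + α·Naᵢ) = Kₒ + α·Naₒ → α = (0.11917·95.1 − 6.33) / (105.0 − 0.11917·6.12)
α = (11.33 − 6.33) / (105.0 − 0.7293) = 5.003/104.3 = 0.04798

0.048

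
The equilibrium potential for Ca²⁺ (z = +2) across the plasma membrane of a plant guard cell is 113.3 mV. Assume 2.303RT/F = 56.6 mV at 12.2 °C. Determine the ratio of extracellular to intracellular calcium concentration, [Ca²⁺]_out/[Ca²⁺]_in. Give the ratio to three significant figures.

log₁₀([out]/[in]) = E·z/(56.6) = 113.3 × 2 / 56.6 = 4.0035
[out]/[in] = 10^(4.0035) = 1.008e+04

10100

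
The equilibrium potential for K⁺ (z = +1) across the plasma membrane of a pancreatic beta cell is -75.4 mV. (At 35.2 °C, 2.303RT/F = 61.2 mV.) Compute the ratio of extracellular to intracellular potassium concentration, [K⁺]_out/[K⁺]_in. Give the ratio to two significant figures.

0.059

log₁₀([out]/[in]) = E·z/(61.2) = -75.4 × 1 / 61.2 = -1.2320
[out]/[in] = 10^(-1.2320) = 0.05861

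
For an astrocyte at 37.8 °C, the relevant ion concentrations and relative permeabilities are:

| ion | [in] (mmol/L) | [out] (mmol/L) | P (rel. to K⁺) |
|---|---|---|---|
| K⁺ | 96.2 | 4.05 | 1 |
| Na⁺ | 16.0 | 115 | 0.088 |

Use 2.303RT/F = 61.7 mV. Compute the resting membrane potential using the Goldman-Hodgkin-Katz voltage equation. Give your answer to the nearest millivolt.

Vm = 61.7 · log₁₀[(Σ P·[cation]ₒ + Σ P·[anion]ᵢ) / (Σ P·[cation]ᵢ + Σ P·[anion]ₒ)]
Numerator = 1×4.05 + 0.088×115 = 14.17
Denominator = 1×96.2 + 0.088×16.0 = 97.61
Vm = 61.7 · log₁₀(0.14517) = 61.7 × (-0.8381) = -51.71 mV

-52 mV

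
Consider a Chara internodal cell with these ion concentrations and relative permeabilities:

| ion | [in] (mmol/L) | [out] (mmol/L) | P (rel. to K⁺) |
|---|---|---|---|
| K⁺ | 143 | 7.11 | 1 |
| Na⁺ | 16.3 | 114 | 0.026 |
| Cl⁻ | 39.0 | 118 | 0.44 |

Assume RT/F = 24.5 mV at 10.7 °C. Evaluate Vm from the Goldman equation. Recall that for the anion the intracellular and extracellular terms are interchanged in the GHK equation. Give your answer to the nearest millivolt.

-48 mV

Vm = 24.5 · ln[(Σ P·[cation]ₒ + Σ P·[anion]ᵢ) / (Σ P·[cation]ᵢ + Σ P·[anion]ₒ)]
Numerator = 1×7.11 + 0.026×114 + 0.44×39.0 = 27.23
Denominator = 1×143 + 0.026×16.3 + 0.44×118 = 195.3
Vm = 24.5 · ln(0.13942) = 24.5 × (-1.9703) = -48.27 mV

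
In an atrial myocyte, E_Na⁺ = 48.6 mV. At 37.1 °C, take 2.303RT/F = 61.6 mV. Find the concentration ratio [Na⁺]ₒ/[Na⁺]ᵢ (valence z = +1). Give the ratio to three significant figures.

log₁₀([out]/[in]) = E·z/(61.6) = 48.6 × 1 / 61.6 = 0.7890
[out]/[in] = 10^(0.7890) = 6.151

6.15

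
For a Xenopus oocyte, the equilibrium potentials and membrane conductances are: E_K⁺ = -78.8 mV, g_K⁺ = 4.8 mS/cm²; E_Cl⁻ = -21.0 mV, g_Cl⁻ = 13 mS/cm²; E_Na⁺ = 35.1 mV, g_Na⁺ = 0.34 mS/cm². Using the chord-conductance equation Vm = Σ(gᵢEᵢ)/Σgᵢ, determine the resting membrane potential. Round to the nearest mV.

Σ gᵢEᵢ = 4.8·(-78.8) + 13·(-21.0) + 0.34·(35.1) = -639.31
Σ gᵢ = 4.8 + 13 + 0.34 = 18.14
Vm = -639.31 / 18.14 = -35.24 mV

-35 mV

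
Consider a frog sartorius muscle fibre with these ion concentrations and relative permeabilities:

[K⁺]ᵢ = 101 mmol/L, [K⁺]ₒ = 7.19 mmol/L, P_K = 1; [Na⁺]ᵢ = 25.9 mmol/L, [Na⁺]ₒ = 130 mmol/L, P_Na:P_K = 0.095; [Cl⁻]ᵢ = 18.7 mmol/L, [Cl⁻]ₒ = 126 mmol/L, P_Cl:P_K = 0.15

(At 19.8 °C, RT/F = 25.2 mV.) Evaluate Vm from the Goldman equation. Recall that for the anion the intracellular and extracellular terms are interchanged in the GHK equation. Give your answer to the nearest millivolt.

Vm = 25.2 · ln[(Σ P·[cation]ₒ + Σ P·[anion]ᵢ) / (Σ P·[cation]ᵢ + Σ P·[anion]ₒ)]
Numerator = 1×7.19 + 0.095×130 + 0.15×18.7 = 22.34
Denominator = 1×101 + 0.095×25.9 + 0.15×126 = 122.4
Vm = 25.2 · ln(0.18262) = 25.2 × (-1.7004) = -42.85 mV

-43 mV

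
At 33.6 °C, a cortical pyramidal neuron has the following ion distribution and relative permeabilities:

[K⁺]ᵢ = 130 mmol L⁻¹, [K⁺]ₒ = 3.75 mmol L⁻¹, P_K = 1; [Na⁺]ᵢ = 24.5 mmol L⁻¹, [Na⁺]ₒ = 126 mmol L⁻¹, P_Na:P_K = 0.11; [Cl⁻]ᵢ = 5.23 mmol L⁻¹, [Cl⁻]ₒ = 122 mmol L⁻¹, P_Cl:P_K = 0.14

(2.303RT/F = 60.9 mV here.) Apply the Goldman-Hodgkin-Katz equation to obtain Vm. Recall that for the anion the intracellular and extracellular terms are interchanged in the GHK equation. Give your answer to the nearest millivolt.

Vm = 60.9 · log₁₀[(Σ P·[cation]ₒ + Σ P·[anion]ᵢ) / (Σ P·[cation]ᵢ + Σ P·[anion]ₒ)]
Numerator = 1×3.75 + 0.11×126 + 0.14×5.23 = 18.34
Denominator = 1×130 + 0.11×24.5 + 0.14×122 = 149.8
Vm = 60.9 · log₁₀(0.12247) = 60.9 × (-0.9120) = -55.54 mV

-56 mV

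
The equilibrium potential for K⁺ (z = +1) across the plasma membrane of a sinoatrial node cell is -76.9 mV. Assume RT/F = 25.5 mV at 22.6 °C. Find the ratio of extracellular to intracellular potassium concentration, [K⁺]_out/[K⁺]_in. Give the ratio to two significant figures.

0.049

ln([out]/[in]) = E·z/(25.5) = -76.9 × 1 / 25.5 = -3.0157
[out]/[in] = e^(-3.0157) = 0.04901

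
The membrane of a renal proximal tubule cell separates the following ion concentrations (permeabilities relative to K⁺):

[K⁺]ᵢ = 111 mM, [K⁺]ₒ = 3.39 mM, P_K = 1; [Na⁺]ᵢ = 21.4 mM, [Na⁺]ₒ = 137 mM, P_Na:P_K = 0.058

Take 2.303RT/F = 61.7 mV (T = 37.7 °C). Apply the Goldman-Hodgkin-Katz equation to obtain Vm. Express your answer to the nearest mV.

Vm = 61.7 · log₁₀[(Σ P·[cation]ₒ + Σ P·[anion]ᵢ) / (Σ P·[cation]ᵢ + Σ P·[anion]ₒ)]
Numerator = 1×3.39 + 0.058×137 = 11.34
Denominator = 1×111 + 0.058×21.4 = 112.2
Vm = 61.7 · log₁₀(0.101) = 61.7 × (-0.9957) = -61.43 mV

-61 mV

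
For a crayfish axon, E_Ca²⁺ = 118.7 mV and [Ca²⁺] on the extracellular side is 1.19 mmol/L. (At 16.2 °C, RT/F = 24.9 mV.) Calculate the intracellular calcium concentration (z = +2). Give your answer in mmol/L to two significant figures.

Nernst: E = (24.9/2) · ln([out]/[in]), so ln([out]/[in]) = 118.7 × 2 / 24.9 = 9.5341.
[out]/[in] = e^(9.5341) = 1.382e+04.
[in] = 1.19 / 1.382e+04 = 8.608e-05 mmol/L.

0.000086 mmol/L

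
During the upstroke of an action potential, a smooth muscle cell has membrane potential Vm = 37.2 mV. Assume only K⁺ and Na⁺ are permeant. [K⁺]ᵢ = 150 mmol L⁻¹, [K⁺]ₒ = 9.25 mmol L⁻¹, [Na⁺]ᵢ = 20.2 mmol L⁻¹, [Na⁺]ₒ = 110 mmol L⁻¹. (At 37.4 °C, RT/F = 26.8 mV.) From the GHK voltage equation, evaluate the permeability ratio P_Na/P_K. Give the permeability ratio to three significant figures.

Let α = P_Na/P_K. GHK: Vm = 26.8·ln[(Kₒ + α·Naₒ)/(Kᵢ + α·Naᵢ)].
e^(Vm/26.8) = e^(37.2/26.8) = 4.0071
So 4.0071·(Kᵢ + α·Naᵢ) = Kₒ + α·Naₒ → α = (4.0071·150.0 − 9.25) / (110.0 − 4.0071·20.2)
α = (601.1 − 9.25) / (110.0 − 80.94) = 591.8/29.06 = 20.37

20.4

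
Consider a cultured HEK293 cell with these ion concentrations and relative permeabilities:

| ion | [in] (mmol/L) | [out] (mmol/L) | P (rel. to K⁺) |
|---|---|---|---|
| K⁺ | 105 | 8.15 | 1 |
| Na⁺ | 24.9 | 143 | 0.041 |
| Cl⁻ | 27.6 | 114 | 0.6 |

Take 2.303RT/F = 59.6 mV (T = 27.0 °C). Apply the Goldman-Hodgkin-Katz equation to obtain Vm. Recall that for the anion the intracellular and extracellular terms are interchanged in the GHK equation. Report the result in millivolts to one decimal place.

Vm = 59.6 · log₁₀[(Σ P·[cation]ₒ + Σ P·[anion]ᵢ) / (Σ P·[cation]ᵢ + Σ P·[anion]ₒ)]
Numerator = 1×8.15 + 0.041×143 + 0.6×27.6 = 30.57
Denominator = 1×105 + 0.041×24.9 + 0.6×114 = 174.4
Vm = 59.6 · log₁₀(0.17528) = 59.6 × (-0.7563) = -45.07 mV

-45.1 mV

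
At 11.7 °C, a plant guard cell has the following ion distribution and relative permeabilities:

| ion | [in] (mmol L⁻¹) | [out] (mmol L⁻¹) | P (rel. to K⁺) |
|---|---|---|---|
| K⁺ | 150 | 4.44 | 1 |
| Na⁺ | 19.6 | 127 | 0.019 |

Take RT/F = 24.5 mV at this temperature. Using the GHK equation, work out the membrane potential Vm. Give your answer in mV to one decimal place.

-75.7 mV

Vm = 24.5 · ln[(Σ P·[cation]ₒ + Σ P·[anion]ᵢ) / (Σ P·[cation]ᵢ + Σ P·[anion]ₒ)]
Numerator = 1×4.44 + 0.019×127 = 6.853
Denominator = 1×150 + 0.019×19.6 = 150.4
Vm = 24.5 · ln(0.045574) = 24.5 × (-3.0884) = -75.67 mV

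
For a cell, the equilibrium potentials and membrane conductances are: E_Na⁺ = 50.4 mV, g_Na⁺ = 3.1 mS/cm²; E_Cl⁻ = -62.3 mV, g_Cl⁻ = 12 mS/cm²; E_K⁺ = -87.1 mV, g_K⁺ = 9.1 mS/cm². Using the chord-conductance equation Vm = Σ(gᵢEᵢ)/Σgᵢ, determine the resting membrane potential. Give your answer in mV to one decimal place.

Σ gᵢEᵢ = 3.1·(50.4) + 12·(-62.3) + 9.1·(-87.1) = -1383.97
Σ gᵢ = 3.1 + 12 + 9.1 = 24.2
Vm = -1383.97 / 24.2 = -57.19 mV

-57.2 mV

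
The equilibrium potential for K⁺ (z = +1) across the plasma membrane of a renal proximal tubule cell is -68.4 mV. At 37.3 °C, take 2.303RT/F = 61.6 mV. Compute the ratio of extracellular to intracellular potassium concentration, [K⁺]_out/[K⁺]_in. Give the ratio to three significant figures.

0.0776

log₁₀([out]/[in]) = E·z/(61.6) = -68.4 × 1 / 61.6 = -1.1104
[out]/[in] = 10^(-1.1104) = 0.07756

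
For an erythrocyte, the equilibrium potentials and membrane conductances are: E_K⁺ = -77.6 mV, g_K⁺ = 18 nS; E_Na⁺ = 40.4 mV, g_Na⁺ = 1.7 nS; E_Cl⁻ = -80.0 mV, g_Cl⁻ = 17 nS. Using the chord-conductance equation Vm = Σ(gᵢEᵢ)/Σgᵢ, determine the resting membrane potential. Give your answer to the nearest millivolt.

Σ gᵢEᵢ = 18·(-77.6) + 1.7·(40.4) + 17·(-80.0) = -2688.12
Σ gᵢ = 18 + 1.7 + 17 = 36.7
Vm = -2688.12 / 36.7 = -73.25 mV

-73 mV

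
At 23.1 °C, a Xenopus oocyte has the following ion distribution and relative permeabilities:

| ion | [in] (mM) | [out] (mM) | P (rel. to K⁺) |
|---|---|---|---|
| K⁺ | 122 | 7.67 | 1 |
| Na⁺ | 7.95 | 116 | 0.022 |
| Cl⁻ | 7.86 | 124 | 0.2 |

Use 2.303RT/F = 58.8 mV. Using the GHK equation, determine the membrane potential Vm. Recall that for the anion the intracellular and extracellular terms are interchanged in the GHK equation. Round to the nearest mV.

-64 mV

Vm = 58.8 · log₁₀[(Σ P·[cation]ₒ + Σ P·[anion]ᵢ) / (Σ P·[cation]ᵢ + Σ P·[anion]ₒ)]
Numerator = 1×7.67 + 0.022×116 + 0.2×7.86 = 11.79
Denominator = 1×122 + 0.022×7.95 + 0.2×124 = 147
Vm = 58.8 · log₁₀(0.080245) = 58.8 × (-1.0956) = -64.42 mV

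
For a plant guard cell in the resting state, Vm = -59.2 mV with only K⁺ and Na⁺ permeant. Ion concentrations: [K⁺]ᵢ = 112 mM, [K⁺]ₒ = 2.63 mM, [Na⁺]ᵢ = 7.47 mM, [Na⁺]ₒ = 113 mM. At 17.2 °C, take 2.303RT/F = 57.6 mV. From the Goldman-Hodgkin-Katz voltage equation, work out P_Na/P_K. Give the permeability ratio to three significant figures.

0.0701

Let α = P_Na/P_K. GHK: Vm = 57.6·log₁₀[(Kₒ + α·Naₒ)/(Kᵢ + α·Naᵢ)].
10^(Vm/57.6) = 10^(-59.2/57.6) = 0.093804
So 0.093804·(Kᵢ + α·Naᵢ) = Kₒ + α·Naₒ → α = (0.093804·112.0 − 2.63) / (113.0 − 0.093804·7.47)
α = (10.51 − 2.63) / (113.0 − 0.7007) = 7.876/112.3 = 0.07013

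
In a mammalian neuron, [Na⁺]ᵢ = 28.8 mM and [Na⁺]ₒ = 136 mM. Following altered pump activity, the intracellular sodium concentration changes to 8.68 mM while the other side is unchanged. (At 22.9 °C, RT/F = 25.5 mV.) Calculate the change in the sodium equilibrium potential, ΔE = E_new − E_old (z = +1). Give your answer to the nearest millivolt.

31 mV

E_old = (25.5/1)·ln(136/28.8) = 39.58 mV
E_new = (25.5/1)·ln(136/8.68) = 70.17 mV
ΔE = 70.17 − (39.58) = 30.58 mV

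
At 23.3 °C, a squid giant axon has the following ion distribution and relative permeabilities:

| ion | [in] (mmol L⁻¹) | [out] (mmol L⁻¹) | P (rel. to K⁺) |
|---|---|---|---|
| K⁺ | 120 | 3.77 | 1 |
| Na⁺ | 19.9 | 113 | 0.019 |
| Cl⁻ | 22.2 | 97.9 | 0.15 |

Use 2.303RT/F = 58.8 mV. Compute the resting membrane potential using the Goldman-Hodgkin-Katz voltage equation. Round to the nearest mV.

Vm = 58.8 · log₁₀[(Σ P·[cation]ₒ + Σ P·[anion]ᵢ) / (Σ P·[cation]ᵢ + Σ P·[anion]ₒ)]
Numerator = 1×3.77 + 0.019×113 + 0.15×22.2 = 9.247
Denominator = 1×120 + 0.019×19.9 + 0.15×97.9 = 135.1
Vm = 58.8 · log₁₀(0.068464) = 58.8 × (-1.1645) = -68.47 mV

-68 mV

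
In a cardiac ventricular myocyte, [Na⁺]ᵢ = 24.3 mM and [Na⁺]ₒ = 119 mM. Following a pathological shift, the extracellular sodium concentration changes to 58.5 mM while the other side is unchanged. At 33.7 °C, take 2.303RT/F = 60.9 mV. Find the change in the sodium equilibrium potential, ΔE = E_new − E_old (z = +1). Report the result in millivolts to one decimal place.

E_old = (60.9/1)·log₁₀(119/24.3) = 42.02 mV
E_new = (60.9/1)·log₁₀(58.5/24.3) = 23.24 mV
ΔE = 23.24 − (42.02) = -18.78 mV

-18.8 mV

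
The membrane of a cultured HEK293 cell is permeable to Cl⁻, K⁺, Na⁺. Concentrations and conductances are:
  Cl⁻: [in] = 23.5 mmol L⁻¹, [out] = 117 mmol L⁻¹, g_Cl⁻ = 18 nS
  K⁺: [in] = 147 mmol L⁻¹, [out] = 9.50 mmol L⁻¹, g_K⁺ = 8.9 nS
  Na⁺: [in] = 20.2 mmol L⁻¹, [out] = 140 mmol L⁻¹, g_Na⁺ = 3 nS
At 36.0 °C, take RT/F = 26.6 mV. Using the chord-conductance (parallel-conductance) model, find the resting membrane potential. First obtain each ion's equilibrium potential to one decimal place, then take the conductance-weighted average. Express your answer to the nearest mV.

-42 mV

E_Cl⁻ = (26.6/-1)·ln(117/23.5) = -42.7 mV
E_K⁺ = (26.6/1)·ln(9.50/147) = -72.9 mV
E_Na⁺ = (26.6/1)·ln(140/20.2) = 51.5 mV
Vm = (Σ gᵢEᵢ)/(Σ gᵢ) = (18·-42.7 + 8.9·-72.9 + 3·51.5) / (18 + 8.9 + 3)
= -1262.91 / 29.9 = -42.24 mV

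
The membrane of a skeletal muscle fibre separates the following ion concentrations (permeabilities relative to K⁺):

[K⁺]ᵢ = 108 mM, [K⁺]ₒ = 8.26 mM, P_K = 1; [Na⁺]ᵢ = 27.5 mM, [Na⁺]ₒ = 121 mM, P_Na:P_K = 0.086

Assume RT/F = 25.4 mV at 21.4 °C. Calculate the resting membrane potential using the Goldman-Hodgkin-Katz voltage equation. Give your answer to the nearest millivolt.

-45 mV

Vm = 25.4 · ln[(Σ P·[cation]ₒ + Σ P·[anion]ᵢ) / (Σ P·[cation]ᵢ + Σ P·[anion]ₒ)]
Numerator = 1×8.26 + 0.086×121 = 18.67
Denominator = 1×108 + 0.086×27.5 = 110.4
Vm = 25.4 · ln(0.16913) = 25.4 × (-1.7771) = -45.14 mV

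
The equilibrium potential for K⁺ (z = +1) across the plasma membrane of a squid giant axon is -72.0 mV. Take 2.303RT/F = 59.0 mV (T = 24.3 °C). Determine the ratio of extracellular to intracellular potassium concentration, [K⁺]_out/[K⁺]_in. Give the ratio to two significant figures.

log₁₀([out]/[in]) = E·z/(59.0) = -72.0 × 1 / 59.0 = -1.2203
[out]/[in] = 10^(-1.2203) = 0.06021

0.060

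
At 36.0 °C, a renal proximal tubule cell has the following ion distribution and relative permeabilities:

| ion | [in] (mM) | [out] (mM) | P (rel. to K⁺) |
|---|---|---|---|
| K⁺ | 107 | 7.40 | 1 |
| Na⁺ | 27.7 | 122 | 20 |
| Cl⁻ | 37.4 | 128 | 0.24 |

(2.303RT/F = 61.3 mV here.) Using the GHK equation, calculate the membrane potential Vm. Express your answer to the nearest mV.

Vm = 61.3 · log₁₀[(Σ P·[cation]ₒ + Σ P·[anion]ᵢ) / (Σ P·[cation]ᵢ + Σ P·[anion]ₒ)]
Numerator = 1×7.40 + 20×122 + 0.24×37.4 = 2456
Denominator = 1×107 + 20×27.7 + 0.24×128 = 691.7
Vm = 61.3 · log₁₀(3.5511) = 61.3 × (0.5504) = 33.74 mV

34 mV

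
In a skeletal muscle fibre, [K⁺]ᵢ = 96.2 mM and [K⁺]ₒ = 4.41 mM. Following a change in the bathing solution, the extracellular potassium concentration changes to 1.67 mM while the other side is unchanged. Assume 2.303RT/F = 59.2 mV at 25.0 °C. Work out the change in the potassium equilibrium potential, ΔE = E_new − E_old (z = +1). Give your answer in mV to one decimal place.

-25.0 mV

E_old = (59.2/1)·log₁₀(4.41/96.2) = -79.25 mV
E_new = (59.2/1)·log₁₀(1.67/96.2) = -104.22 mV
ΔE = -104.22 − (-79.25) = -24.97 mV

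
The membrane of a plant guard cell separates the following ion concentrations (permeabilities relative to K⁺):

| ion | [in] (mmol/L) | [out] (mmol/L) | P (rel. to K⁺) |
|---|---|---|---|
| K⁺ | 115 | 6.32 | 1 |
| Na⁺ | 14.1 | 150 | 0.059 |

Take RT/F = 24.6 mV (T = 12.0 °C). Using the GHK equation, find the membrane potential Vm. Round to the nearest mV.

Vm = 24.6 · ln[(Σ P·[cation]ₒ + Σ P·[anion]ᵢ) / (Σ P·[cation]ᵢ + Σ P·[anion]ₒ)]
Numerator = 1×6.32 + 0.059×150 = 15.17
Denominator = 1×115 + 0.059×14.1 = 115.8
Vm = 24.6 · ln(0.13097) = 24.6 × (-2.0328) = -50.01 mV

-50 mV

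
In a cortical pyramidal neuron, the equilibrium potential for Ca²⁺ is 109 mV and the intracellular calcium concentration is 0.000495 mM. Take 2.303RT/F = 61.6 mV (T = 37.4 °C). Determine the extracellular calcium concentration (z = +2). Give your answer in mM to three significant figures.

Nernst: E = (61.6/2) · log₁₀([out]/[in]), so log₁₀([out]/[in]) = 109.0 × 2 / 61.6 = 3.5390.
[out]/[in] = 10^(3.5390) = 3459.
[out] = 3459 × 0.000495 = 1.712 mM.

1.71 mM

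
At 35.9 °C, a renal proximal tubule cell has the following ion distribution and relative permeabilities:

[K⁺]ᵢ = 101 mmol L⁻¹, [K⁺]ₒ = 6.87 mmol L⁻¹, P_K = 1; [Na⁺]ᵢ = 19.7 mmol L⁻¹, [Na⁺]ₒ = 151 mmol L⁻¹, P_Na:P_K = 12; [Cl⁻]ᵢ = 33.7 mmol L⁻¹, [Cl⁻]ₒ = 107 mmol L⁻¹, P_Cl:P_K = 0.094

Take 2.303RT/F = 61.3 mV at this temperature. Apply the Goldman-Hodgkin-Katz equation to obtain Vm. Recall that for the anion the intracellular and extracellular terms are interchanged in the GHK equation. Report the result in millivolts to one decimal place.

44.1 mV

Vm = 61.3 · log₁₀[(Σ P·[cation]ₒ + Σ P·[anion]ᵢ) / (Σ P·[cation]ᵢ + Σ P·[anion]ₒ)]
Numerator = 1×6.87 + 12×151 + 0.094×33.7 = 1822
Denominator = 1×101 + 12×19.7 + 0.094×107 = 347.5
Vm = 61.3 · log₁₀(5.2439) = 61.3 × (0.7197) = 44.11 mV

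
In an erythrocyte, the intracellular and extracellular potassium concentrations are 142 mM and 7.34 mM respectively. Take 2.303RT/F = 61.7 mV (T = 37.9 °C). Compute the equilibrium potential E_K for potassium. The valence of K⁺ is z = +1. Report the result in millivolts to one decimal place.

-79.4 mV

E = (61.7/z) · log₁₀([K⁺]_out/[K⁺]_in) with z = +1.
= (61.7/1) · log₁₀(7.34/142) = 61.70 · log₁₀(0.05169)
= 61.70 · (-1.2866) = -79.38 mV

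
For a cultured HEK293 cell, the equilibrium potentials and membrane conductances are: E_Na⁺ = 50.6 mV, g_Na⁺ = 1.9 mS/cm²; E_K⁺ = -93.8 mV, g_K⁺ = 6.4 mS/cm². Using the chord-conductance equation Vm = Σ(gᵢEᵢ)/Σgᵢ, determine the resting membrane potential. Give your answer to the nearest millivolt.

-61 mV

Σ gᵢEᵢ = 1.9·(50.6) + 6.4·(-93.8) = -504.18
Σ gᵢ = 1.9 + 6.4 = 8.3
Vm = -504.18 / 8.3 = -60.74 mV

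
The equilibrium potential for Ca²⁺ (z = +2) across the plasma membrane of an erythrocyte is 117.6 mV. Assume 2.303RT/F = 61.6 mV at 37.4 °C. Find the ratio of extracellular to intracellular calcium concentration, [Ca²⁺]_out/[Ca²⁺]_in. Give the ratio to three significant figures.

6580

log₁₀([out]/[in]) = E·z/(61.6) = 117.6 × 2 / 61.6 = 3.8182
[out]/[in] = 10^(3.8182) = 6579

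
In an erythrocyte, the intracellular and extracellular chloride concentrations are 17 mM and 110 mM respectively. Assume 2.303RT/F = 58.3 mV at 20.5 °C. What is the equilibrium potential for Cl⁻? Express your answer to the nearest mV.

E = (58.3/z) · log₁₀([Cl⁻]_out/[Cl⁻]_in) with z = -1.
For an anion, dividing by z = -1 reverses the sign.
= (58.3/-1) · log₁₀(110/17) = -58.30 · log₁₀(6.471)
= -58.30 · (0.8109) = -47.28 mV

-47 mV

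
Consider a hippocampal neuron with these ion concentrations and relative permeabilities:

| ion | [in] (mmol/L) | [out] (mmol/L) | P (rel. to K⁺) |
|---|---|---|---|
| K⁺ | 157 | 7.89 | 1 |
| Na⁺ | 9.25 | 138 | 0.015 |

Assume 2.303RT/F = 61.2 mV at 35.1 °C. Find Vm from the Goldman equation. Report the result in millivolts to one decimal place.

Vm = 61.2 · log₁₀[(Σ P·[cation]ₒ + Σ P·[anion]ᵢ) / (Σ P·[cation]ᵢ + Σ P·[anion]ₒ)]
Numerator = 1×7.89 + 0.015×138 = 9.96
Denominator = 1×157 + 0.015×9.25 = 157.1
Vm = 61.2 · log₁₀(0.063383) = 61.2 × (-1.1980) = -73.32 mV

-73.3 mV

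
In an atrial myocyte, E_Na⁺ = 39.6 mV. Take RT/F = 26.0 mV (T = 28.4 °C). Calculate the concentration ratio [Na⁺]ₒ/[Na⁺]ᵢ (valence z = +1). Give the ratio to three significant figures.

ln([out]/[in]) = E·z/(26.0) = 39.6 × 1 / 26.0 = 1.5231
[out]/[in] = e^(1.5231) = 4.586

4.59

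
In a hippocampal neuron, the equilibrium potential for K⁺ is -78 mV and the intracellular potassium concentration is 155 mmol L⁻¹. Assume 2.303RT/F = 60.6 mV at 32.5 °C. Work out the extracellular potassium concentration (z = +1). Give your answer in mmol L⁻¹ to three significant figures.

8.00 mmol L⁻¹

Nernst: E = (60.6/1) · log₁₀([out]/[in]), so log₁₀([out]/[in]) = -78.0 × 1 / 60.6 = -1.2871.
[out]/[in] = 10^(-1.2871) = 0.05163.
[out] = 0.05163 × 155 = 8.002 mmol L⁻¹.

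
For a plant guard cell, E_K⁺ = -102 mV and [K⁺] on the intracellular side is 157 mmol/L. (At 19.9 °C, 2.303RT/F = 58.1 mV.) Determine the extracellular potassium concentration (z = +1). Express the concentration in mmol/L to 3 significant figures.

2.76 mmol/L

Nernst: E = (58.1/1) · log₁₀([out]/[in]), so log₁₀([out]/[in]) = -102.0 × 1 / 58.1 = -1.7556.
[out]/[in] = 10^(-1.7556) = 0.01756.
[out] = 0.01756 × 157 = 2.756 mmol/L.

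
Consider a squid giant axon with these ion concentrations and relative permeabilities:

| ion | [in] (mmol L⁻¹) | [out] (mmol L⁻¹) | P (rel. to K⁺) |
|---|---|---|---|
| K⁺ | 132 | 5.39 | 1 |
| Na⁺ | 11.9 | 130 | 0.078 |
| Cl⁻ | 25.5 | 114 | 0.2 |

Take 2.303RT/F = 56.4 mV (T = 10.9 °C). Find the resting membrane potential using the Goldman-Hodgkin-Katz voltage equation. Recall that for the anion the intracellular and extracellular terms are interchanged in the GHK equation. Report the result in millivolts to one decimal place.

-49.5 mV

Vm = 56.4 · log₁₀[(Σ P·[cation]ₒ + Σ P·[anion]ᵢ) / (Σ P·[cation]ᵢ + Σ P·[anion]ₒ)]
Numerator = 1×5.39 + 0.078×130 + 0.2×25.5 = 20.63
Denominator = 1×132 + 0.078×11.9 + 0.2×114 = 155.7
Vm = 56.4 · log₁₀(0.13247) = 56.4 × (-0.8779) = -49.51 mV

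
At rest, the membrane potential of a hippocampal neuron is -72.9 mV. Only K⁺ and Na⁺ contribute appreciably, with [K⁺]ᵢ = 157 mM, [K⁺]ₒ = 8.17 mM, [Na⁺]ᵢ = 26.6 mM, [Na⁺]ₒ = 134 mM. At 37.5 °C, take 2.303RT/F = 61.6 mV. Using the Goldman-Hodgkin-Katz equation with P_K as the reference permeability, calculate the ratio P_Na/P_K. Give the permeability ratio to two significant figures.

Let α = P_Na/P_K. GHK: Vm = 61.6·log₁₀[(Kₒ + α·Naₒ)/(Kᵢ + α·Naᵢ)].
10^(Vm/61.6) = 10^(-72.9/61.6) = 0.065548
So 0.065548·(Kᵢ + α·Naᵢ) = Kₒ + α·Naₒ → α = (0.065548·157.0 − 8.17) / (134.0 − 0.065548·26.6)
α = (10.29 − 8.17) / (134.0 − 1.744) = 2.121/132.3 = 0.01604

0.016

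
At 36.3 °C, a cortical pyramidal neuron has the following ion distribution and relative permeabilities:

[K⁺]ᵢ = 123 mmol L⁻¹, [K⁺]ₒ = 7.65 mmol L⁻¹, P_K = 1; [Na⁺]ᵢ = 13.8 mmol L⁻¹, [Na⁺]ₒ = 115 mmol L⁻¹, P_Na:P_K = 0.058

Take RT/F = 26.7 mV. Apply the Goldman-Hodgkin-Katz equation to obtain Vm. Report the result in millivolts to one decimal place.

Vm = 26.7 · ln[(Σ P·[cation]ₒ + Σ P·[anion]ᵢ) / (Σ P·[cation]ᵢ + Σ P·[anion]ₒ)]
Numerator = 1×7.65 + 0.058×115 = 14.32
Denominator = 1×123 + 0.058×13.8 = 123.8
Vm = 26.7 · ln(0.11567) = 26.7 × (-2.1570) = -57.59 mV

-57.6 mV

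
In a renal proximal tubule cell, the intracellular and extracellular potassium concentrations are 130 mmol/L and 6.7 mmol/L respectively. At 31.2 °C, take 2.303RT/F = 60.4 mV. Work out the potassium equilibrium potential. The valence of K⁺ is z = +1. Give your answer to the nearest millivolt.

E = (60.4/z) · log₁₀([K⁺]_out/[K⁺]_in) with z = +1.
= (60.4/1) · log₁₀(6.7/130) = 60.40 · log₁₀(0.05154)
= 60.40 · (-1.2879) = -77.79 mV

-78 mV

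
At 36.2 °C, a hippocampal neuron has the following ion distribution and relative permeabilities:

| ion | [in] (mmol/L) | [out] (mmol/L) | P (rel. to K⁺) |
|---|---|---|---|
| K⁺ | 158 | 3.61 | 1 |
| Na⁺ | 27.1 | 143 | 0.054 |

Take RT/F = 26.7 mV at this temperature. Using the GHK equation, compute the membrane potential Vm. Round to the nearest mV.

-71 mV

Vm = 26.7 · ln[(Σ P·[cation]ₒ + Σ P·[anion]ᵢ) / (Σ P·[cation]ᵢ + Σ P·[anion]ₒ)]
Numerator = 1×3.61 + 0.054×143 = 11.33
Denominator = 1×158 + 0.054×27.1 = 159.5
Vm = 26.7 · ln(0.071063) = 26.7 × (-2.6442) = -70.60 mV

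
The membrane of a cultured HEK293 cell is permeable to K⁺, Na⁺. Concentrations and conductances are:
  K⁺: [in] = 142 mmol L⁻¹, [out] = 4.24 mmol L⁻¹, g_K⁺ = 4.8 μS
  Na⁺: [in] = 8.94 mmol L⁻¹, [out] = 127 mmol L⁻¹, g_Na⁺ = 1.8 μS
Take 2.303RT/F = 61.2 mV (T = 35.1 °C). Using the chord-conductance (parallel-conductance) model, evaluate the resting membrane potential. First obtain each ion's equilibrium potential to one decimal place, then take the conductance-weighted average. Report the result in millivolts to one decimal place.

-48.6 mV

E_K⁺ = (61.2/1)·log₁₀(4.24/142) = -93.3 mV
E_Na⁺ = (61.2/1)·log₁₀(127/8.94) = 70.5 mV
Vm = (Σ gᵢEᵢ)/(Σ gᵢ) = (4.8·-93.3 + 1.8·70.5) / (4.8 + 1.8)
= -320.94 / 6.6 = -48.63 mV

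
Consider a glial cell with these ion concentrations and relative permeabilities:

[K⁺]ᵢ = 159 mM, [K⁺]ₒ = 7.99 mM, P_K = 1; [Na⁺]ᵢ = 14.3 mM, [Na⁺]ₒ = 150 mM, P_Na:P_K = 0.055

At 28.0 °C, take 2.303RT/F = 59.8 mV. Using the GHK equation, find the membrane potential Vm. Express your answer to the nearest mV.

-59 mV

Vm = 59.8 · log₁₀[(Σ P·[cation]ₒ + Σ P·[anion]ᵢ) / (Σ P·[cation]ᵢ + Σ P·[anion]ₒ)]
Numerator = 1×7.99 + 0.055×150 = 16.24
Denominator = 1×159 + 0.055×14.3 = 159.8
Vm = 59.8 · log₁₀(0.10164) = 59.8 × (-0.9930) = -59.38 mV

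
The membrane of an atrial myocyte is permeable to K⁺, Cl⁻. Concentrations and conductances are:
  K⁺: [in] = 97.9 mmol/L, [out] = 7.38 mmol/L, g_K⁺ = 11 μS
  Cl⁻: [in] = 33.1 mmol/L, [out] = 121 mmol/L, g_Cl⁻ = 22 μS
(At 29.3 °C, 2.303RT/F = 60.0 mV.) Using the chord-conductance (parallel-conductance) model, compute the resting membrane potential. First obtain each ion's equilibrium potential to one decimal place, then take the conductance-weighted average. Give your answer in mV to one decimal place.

-45.0 mV

E_K⁺ = (60.0/1)·log₁₀(7.38/97.9) = -67.4 mV
E_Cl⁻ = (60.0/-1)·log₁₀(121/33.1) = -33.8 mV
Vm = (Σ gᵢEᵢ)/(Σ gᵢ) = (11·-67.4 + 22·-33.8) / (11 + 22)
= -1485.00 / 33 = -45.00 mV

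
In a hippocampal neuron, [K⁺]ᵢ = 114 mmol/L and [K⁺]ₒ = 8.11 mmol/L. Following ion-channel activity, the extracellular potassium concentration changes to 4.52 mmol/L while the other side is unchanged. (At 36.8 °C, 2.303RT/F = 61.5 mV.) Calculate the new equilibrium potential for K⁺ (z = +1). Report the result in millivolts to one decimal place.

After the shift: [K⁺]_out = 4.52, [K⁺]_in = 114 mmol/L.
E_new = (61.5/1)·log₁₀(4.52/114) = 61.50 · (-1.4018) = -86.21 mV

-86.2 mV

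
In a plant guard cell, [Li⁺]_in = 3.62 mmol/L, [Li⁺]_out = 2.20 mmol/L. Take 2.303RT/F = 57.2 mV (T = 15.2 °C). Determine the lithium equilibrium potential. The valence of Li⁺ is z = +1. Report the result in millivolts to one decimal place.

E = (57.2/z) · log₁₀([Li⁺]_out/[Li⁺]_in) with z = +1.
= (57.2/1) · log₁₀(2.20/3.62) = 57.20 · log₁₀(0.6077)
= 57.20 · (-0.2163) = -12.37 mV

-12.4 mV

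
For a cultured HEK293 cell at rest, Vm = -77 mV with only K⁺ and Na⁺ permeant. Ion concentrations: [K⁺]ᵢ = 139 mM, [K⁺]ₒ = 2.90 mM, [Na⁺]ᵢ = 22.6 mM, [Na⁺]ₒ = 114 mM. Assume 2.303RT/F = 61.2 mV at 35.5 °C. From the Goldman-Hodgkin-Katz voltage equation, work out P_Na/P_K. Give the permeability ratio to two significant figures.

0.042

Let α = P_Na/P_K. GHK: Vm = 61.2·log₁₀[(Kₒ + α·Naₒ)/(Kᵢ + α·Naᵢ)].
10^(Vm/61.2) = 10^(-77.0/61.2) = 0.055186
So 0.055186·(Kᵢ + α·Naᵢ) = Kₒ + α·Naₒ → α = (0.055186·139.0 − 2.9) / (114.0 − 0.055186·22.6)
α = (7.671 − 2.9) / (114.0 − 1.247) = 4.771/112.8 = 0.04231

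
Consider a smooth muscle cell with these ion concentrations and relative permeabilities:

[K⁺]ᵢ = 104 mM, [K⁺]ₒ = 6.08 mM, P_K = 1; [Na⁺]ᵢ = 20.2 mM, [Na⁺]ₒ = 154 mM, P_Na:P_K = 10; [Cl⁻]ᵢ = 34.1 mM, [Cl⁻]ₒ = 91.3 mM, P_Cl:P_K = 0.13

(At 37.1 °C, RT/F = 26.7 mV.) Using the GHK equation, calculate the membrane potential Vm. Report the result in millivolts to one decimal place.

42.3 mV

Vm = 26.7 · ln[(Σ P·[cation]ₒ + Σ P·[anion]ᵢ) / (Σ P·[cation]ᵢ + Σ P·[anion]ₒ)]
Numerator = 1×6.08 + 10×154 + 0.13×34.1 = 1551
Denominator = 1×104 + 10×20.2 + 0.13×91.3 = 317.9
Vm = 26.7 · ln(4.8778) = 26.7 × (1.5847) = 42.31 mV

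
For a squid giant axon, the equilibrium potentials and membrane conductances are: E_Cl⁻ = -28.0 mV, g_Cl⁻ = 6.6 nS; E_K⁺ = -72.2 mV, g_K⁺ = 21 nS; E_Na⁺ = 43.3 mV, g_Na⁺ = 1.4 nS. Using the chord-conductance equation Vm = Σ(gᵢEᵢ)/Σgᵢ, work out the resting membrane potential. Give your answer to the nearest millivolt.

Σ gᵢEᵢ = 6.6·(-28.0) + 21·(-72.2) + 1.4·(43.3) = -1640.38
Σ gᵢ = 6.6 + 21 + 1.4 = 29
Vm = -1640.38 / 29 = -56.56 mV

-57 mV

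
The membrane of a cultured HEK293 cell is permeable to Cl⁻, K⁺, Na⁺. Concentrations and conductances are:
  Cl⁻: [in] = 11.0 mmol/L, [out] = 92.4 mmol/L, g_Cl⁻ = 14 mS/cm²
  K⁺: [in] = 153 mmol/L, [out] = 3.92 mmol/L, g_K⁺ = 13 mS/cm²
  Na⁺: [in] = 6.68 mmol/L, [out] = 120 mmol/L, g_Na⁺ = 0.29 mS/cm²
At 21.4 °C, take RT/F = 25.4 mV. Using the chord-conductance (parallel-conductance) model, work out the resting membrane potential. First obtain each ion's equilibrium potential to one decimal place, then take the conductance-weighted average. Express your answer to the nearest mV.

-71 mV

E_Cl⁻ = (25.4/-1)·ln(92.4/11.0) = -54.1 mV
E_K⁺ = (25.4/1)·ln(3.92/153) = -93.1 mV
E_Na⁺ = (25.4/1)·ln(120/6.68) = 73.4 mV
Vm = (Σ gᵢEᵢ)/(Σ gᵢ) = (14·-54.1 + 13·-93.1 + 0.29·73.4) / (14 + 13 + 0.29)
= -1946.41 / 27.29 = -71.32 mV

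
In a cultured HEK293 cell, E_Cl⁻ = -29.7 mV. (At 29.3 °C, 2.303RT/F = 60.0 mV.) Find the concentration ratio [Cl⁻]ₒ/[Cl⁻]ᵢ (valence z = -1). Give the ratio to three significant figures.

3.13

log₁₀([out]/[in]) = E·z/(60.0) = -29.7 × -1 / 60.0 = 0.4950
[out]/[in] = 10^(0.4950) = 3.126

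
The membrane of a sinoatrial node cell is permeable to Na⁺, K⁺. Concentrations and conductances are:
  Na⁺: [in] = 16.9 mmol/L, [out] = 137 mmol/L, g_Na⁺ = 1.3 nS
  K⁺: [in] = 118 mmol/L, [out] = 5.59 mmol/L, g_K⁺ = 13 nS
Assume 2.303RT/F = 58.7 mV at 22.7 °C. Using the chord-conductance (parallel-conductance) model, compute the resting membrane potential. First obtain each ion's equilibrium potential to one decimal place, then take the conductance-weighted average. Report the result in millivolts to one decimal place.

E_Na⁺ = (58.7/1)·log₁₀(137/16.9) = 53.3 mV
E_K⁺ = (58.7/1)·log₁₀(5.59/118) = -77.7 mV
Vm = (Σ gᵢEᵢ)/(Σ gᵢ) = (1.3·53.3 + 13·-77.7) / (1.3 + 13)
= -940.81 / 14.3 = -65.79 mV

-65.8 mV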